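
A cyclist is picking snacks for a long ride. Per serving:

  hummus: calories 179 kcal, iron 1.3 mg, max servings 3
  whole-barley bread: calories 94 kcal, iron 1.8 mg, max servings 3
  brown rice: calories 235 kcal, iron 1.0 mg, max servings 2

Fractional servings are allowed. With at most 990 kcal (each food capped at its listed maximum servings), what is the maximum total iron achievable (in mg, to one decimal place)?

10.0 mg

Iron per kcal: whole-barley bread 0.01915, hummus 0.007263, brown rice 0.004255.
Take 3 servings of whole-barley bread: uses 282 kcal, +5.4 mg iron (running total 5.4 mg).
Take 3 servings of hummus: uses 537 kcal, +3.9 mg iron (running total 9.3 mg).
Take 0.7277 servings of brown rice: uses 171 kcal, +0.7 mg iron (running total 10.0 mg).
Greedy by best ratio exhausts the calories allowance optimally: 10.0 mg.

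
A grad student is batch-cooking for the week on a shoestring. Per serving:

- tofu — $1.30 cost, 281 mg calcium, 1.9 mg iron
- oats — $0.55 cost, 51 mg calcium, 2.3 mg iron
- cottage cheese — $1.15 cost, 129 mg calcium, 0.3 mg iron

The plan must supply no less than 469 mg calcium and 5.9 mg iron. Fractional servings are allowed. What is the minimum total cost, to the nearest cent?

$2.61

This is a tiny linear program; its minimum lies at a vertex of the feasible set. List the vertices and price them.
tofu only: max(469/281, 5.9/1.9) = 3.105 servings → $4.04.
oats only: max(469/51, 5.9/2.3) = 9.196 servings → $5.06.
cottage cheese only: max(469/129, 5.9/0.3) = 19.67 servings → $22.62.
tofu + oats with both tight: 1.416 servings and 1.396 servings → $2.61.
tofu + cottage cheese: intersection lies outside the first quadrant.
oats + cottage cheese with both tight: 2.205 servings and 2.764 servings → $4.39.
So the least-cost plan costs $2.61.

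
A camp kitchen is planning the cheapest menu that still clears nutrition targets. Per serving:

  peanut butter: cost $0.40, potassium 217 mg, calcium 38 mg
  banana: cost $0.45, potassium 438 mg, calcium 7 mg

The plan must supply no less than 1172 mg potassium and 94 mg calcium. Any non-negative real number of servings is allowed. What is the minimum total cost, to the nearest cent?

$1.59

This is a tiny linear program; its minimum lies at a vertex of the feasible set. List the vertices and price them.
peanut butter only: max(1172/217, 94/38) = 5.401 servings → $2.16.
banana only: max(1172/438, 94/7) = 13.43 servings → $6.04.
peanut butter + banana with both tight: 2.18 servings and 1.596 servings → $1.59.
Cheapest feasible corner: $1.59.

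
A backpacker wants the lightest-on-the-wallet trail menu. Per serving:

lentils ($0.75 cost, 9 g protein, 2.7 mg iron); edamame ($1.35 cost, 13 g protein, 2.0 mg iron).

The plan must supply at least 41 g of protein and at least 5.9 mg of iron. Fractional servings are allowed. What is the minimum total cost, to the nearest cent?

$3.42

With two linear requirements the optimum uses one or two foods; enumerate the corners.
lentils only: max(41/9, 5.9/2.7) = 4.556 servings → $3.42.
edamame only: max(41/13, 5.9/2.0) = 3.154 servings → $4.26.
lentils + edamame: the both-tight solution has a negative serving — not a feasible corner.
Cheapest feasible corner: $3.42.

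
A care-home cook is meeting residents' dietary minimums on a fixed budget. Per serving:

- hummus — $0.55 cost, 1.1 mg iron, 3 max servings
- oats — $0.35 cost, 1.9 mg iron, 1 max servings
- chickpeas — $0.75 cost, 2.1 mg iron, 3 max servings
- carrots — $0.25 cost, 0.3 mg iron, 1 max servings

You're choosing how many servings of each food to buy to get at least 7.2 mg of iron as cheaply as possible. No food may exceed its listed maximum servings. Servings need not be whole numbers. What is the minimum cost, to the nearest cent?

Cost per mg of iron: oats $0.1842, chickpeas $0.3571, hummus $0.5000, carrots $0.8333.
Take 1 serving of oats: +1.9 mg iron for $0.35 (total $0.35, still need 5.3 mg).
Take 2.524 servings of chickpeas: +5.3 mg iron for $1.89 (total $2.24, still need 0.0 mg).
Greedy by cheapest-per-mg is optimal for a single linear constraint, so the minimum cost is $2.24.

$2.24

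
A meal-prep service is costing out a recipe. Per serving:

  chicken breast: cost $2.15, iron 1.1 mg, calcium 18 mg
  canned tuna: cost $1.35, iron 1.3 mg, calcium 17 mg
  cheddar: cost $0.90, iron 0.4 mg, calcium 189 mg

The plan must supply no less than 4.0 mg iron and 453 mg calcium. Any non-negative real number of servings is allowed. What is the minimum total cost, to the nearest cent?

$5.21

A basic optimal solution has at most two foods positive. Try each food alone and each pair with both targets met exactly.
chicken breast only: max(4.0/1.1, 453/18) = 25.17 servings → $54.11.
canned tuna only: max(4.0/1.3, 453/17) = 26.65 servings → $35.97.
cheddar only: max(4.0/0.4, 453/189) = 10 servings → $9.00.
chicken breast + canned tuna with both targets exact would need a negative amount; discard.
chicken breast + cheddar with both tight: 2.864 servings and 2.124 servings → $8.07.
canned tuna + cheddar with both tight: 2.406 servings and 2.18 servings → $5.21.
Cheapest feasible corner: $5.21.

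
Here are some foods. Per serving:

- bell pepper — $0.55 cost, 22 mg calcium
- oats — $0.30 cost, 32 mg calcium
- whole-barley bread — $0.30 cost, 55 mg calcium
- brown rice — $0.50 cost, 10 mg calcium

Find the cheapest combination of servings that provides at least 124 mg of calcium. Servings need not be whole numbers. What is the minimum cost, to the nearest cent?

$0.68

Cost per mg of calcium: whole-barley bread $0.0055, oats $0.0094, bell pepper $0.0250, brown rice $0.0500.
With no serving limits, use only whole-barley bread: 124 mg / 55 mg = 2.255 servings × $0.30 = $0.68.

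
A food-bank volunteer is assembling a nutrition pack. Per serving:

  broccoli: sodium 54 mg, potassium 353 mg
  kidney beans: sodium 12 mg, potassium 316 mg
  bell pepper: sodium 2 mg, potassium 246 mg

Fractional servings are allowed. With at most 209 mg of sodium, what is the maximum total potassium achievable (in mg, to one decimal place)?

Potassium per mg sodium: bell pepper 123, kidney beans 26.33, broccoli 6.537.
With no serving limits, spend the whole sodium allowance on bell pepper: 209 mg / 2 mg × 246 mg = 25707.0 mg.

25707.0 mg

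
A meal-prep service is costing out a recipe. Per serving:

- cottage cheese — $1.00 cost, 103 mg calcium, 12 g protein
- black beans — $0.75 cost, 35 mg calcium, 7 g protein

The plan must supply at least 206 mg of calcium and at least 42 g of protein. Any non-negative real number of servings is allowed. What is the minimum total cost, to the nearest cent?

For a min-cost LP with two ≥-constraints, a basic feasible solution has at most two positive variables.
cottage cheese only: max(206/103, 42/12) = 3.5 servings → $3.50.
black beans only: max(206/35, 42/7) = 6 servings → $4.50.
cottage cheese + black beans: intersection lies outside the first quadrant.
So the least-cost plan costs $3.50.

$3.50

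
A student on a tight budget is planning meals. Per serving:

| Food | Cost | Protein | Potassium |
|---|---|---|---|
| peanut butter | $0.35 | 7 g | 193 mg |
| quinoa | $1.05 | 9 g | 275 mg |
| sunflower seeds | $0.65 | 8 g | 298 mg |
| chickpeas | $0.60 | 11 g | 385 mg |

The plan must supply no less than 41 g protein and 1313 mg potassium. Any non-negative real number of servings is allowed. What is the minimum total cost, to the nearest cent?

peanut butter only: max(41/7, 1313/193) = 6.803 servings → $2.38.
quinoa only: max(41/9, 1313/275) = 4.775 servings → $5.01.
sunflower seeds only: max(41/8, 1313/298) = 5.125 servings → $3.33.
chickpeas only: max(41/11, 1313/385) = 3.727 servings → $2.24.
peanut butter + quinoa: intersection lies outside the first quadrant.
peanut butter + sunflower seeds with both tight: 3.162 servings and 2.358 servings → $2.64.
peanut butter + chickpeas with both tight: 2.346 servings and 2.234 servings → $2.16.
quinoa + sunflower seeds with both tight: 3.556 servings and 1.124 servings → $4.46.
quinoa + chickpeas with both tight: 3.05 servings and 1.232 servings → $3.94.
sunflower seeds + chickpeas with both targets exact would need a negative amount; discard.
Cheapest feasible corner: $2.16.

$2.16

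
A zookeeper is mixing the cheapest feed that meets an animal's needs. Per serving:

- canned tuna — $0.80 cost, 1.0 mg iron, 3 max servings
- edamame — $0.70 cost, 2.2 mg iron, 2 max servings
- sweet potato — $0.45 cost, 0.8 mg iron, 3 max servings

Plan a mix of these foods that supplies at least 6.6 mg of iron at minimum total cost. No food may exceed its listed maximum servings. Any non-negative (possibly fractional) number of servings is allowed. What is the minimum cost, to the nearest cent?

$2.64

Cost per mg of iron: edamame $0.3182, sweet potato $0.5625, canned tuna $0.8000.
Take 2 servings of edamame: +4.4 mg iron for $1.40 (total $1.40, still need 2.2 mg).
Take 2.75 servings of sweet potato: +2.2 mg iron for $1.24 (total $2.64, still need 0.0 mg).
Filling from the cheapest source first is optimal under one linear minimum: $2.64.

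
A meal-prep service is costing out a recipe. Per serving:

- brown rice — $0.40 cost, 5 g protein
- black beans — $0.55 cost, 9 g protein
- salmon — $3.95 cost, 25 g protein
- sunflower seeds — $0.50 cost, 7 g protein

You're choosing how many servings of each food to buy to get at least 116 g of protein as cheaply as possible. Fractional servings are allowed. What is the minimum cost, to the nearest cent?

Cost per g of protein: black beans $0.0611, sunflower seeds $0.0714, brown rice $0.0800, salmon $0.1580.
With no serving limits, use only black beans: 116 g / 9 g = 12.89 servings × $0.55 = $7.09.

$7.09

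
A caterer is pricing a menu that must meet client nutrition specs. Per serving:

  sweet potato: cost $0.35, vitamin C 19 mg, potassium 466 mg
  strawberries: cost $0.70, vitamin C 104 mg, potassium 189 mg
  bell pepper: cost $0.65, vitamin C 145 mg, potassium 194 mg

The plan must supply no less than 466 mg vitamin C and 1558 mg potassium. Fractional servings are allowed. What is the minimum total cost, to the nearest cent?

$2.65

The cheapest plan sits at a corner of the feasible region — with two constraints it uses at most two foods.
sweet potato only: max(466/19, 1558/466) = 24.53 servings → $8.58.
strawberries only: max(466/104, 1558/189) = 8.243 servings → $5.77.
bell pepper only: max(466/145, 1558/194) = 8.031 servings → $5.22.
sweet potato + strawberries with both tight: 1.648 servings and 4.18 servings → $3.50.
sweet potato + bell pepper with both tight: 2.121 servings and 2.936 servings → $2.65.
strawberries + bell pepper: the both-tight solution has a negative serving — not a feasible corner.
The minimum over all feasible corners is $2.65.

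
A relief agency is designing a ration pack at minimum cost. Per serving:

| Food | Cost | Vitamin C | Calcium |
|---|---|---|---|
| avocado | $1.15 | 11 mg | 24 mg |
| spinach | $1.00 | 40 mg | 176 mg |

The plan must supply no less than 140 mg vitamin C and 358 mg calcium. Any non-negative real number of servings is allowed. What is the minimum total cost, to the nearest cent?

avocado only: max(140/11, 358/24) = 14.92 servings → $17.15.
spinach only: max(140/40, 358/176) = 3.5 servings → $3.50.
avocado + spinach with both tight: 10.57 servings and 0.5922 servings → $12.75.
The minimum over all feasible corners is $3.50.

$3.50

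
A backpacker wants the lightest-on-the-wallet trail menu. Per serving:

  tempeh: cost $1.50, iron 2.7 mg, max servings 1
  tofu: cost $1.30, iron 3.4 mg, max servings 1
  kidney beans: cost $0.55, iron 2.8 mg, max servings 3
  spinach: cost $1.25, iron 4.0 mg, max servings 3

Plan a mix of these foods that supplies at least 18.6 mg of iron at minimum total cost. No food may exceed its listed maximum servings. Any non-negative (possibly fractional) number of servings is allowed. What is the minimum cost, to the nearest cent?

Cost per mg of iron: kidney beans $0.1964, spinach $0.3125, tofu $0.3824, tempeh $0.5556.
Take 3 servings of kidney beans: +8.4 mg iron for $1.65 (total $1.65, still need 10.2 mg).
Take 2.55 servings of spinach: +10.2 mg iron for $3.19 (total $4.84, still need 0.0 mg).
Greedy by cheapest-per-mg is optimal for a single linear constraint, so the minimum cost is $4.84.

$4.84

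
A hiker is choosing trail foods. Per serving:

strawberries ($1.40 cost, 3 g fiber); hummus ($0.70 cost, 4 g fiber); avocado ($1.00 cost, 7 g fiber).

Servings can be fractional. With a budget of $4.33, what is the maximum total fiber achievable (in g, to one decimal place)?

Fiber per dollar: avocado 7, hummus 5.714, strawberries 2.143.
With no serving limits, spend the whole cost allowance on avocado: $4.33 / $1.00 × 7 g = 30.3 g.

30.3 g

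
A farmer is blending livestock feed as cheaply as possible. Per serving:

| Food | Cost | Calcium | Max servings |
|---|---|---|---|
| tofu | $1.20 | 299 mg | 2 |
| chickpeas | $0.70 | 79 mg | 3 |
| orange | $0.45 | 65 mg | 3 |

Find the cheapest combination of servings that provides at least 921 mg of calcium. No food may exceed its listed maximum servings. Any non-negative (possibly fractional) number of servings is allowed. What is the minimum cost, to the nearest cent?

$4.88

Cost per mg of calcium: tofu $0.0040, orange $0.0069, chickpeas $0.0089.
Take 2 servings of tofu: +598.0 mg calcium for $2.40 (total $2.40, still need 323.0 mg).
Take 3 servings of orange: +195.0 mg calcium for $1.35 (total $3.75, still need 128.0 mg).
Take 1.62 servings of chickpeas: +128.0 mg calcium for $1.13 (total $4.88, still need 0.0 mg).
Greedy by cheapest-per-mg is optimal for a single linear constraint, so the minimum cost is $4.88.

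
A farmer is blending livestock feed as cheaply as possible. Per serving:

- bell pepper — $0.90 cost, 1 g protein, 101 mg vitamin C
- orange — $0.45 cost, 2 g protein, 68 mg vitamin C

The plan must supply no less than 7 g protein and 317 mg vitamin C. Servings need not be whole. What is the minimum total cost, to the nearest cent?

$2.10

With two linear requirements the optimum uses one or two foods; enumerate the corners.
bell pepper only: max(7/1, 317/101) = 7 servings → $6.30.
orange only: max(7/2, 317/68) = 4.662 servings → $2.10.
bell pepper + orange with both tight: 1.179 servings and 2.91 servings → $2.37.
Cheapest feasible corner: $2.10.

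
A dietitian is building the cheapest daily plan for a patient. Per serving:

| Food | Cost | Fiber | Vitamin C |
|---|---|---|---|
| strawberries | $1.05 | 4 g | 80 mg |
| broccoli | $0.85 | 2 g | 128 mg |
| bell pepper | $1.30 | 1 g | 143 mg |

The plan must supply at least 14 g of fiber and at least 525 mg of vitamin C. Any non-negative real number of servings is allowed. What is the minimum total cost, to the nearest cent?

$4.58

strawberries only: max(14/4, 525/80) = 6.562 servings → $6.89.
broccoli only: max(14/2, 525/128) = 7 servings → $5.95.
bell pepper only: max(14/1, 525/143) = 14 servings → $18.20.
strawberries + broccoli with both tight: 2.108 servings and 2.784 servings → $4.58.
strawberries + bell pepper with both tight: 3.002 servings and 1.992 servings → $5.74.
broccoli + bell pepper: intersection lies outside the first quadrant.
The minimum over all feasible corners is $4.58.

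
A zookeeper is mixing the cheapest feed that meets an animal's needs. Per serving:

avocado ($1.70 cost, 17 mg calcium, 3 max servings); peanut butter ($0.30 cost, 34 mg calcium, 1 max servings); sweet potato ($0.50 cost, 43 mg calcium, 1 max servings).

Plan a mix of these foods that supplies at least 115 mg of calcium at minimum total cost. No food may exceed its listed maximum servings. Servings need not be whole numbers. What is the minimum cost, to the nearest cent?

$4.60

Cost per mg of calcium: peanut butter $0.0088, sweet potato $0.0116, avocado $0.1000.
Take 1 serving of peanut butter: +34.0 mg calcium for $0.30 (total $0.30, still need 81.0 mg).
Take 1 serving of sweet potato: +43.0 mg calcium for $0.50 (total $0.80, still need 38.0 mg).
Take 2.235 servings of avocado: +38.0 mg calcium for $3.80 (total $4.60, still need 0.0 mg).
Filling from the cheapest source first is optimal under one linear minimum: $4.60.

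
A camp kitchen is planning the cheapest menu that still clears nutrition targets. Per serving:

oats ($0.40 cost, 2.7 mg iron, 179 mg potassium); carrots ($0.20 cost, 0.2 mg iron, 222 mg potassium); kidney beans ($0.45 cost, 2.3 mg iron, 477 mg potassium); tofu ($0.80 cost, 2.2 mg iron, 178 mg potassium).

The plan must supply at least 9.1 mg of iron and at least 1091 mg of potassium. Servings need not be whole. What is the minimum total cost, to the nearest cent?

For a min-cost LP with two ≥-constraints, a basic feasible solution has at most two positive variables.
oats only: max(9.1/2.7, 1091/179) = 6.095 servings → $2.44.
carrots only: max(9.1/0.2, 1091/222) = 45.5 servings → $9.10.
kidney beans only: max(9.1/2.3, 1091/477) = 3.957 servings → $1.78.
tofu only: max(9.1/2.2, 1091/178) = 6.129 servings → $4.90.
oats + carrots with both tight: 3.197 servings and 2.336 servings → $1.75.
oats + kidney beans with both tight: 2.09 servings and 1.503 servings → $1.51.
oats + tofu: the both-tight solution has a negative serving — not a feasible corner.
carrots + kidney beans: intersection lies outside the first quadrant.
carrots + tofu with both tight: 1.723 servings and 3.98 servings → $3.53.
kidney beans + tofu with both tight: 1.219 servings and 2.862 servings → $2.84.
Cheapest feasible corner: $1.51.

$1.51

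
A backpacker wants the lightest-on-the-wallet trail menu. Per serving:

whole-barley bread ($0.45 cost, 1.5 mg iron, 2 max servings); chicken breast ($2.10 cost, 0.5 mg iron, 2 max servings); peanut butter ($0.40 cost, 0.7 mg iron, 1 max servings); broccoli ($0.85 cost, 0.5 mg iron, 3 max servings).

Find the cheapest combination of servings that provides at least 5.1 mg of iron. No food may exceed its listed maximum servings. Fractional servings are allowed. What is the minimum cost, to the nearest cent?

$3.68

Cost per mg of iron: whole-barley bread $0.3000, peanut butter $0.5714, broccoli $1.7000, chicken breast $4.2000.
Take 2 servings of whole-barley bread: +3.0 mg iron for $0.90 (total $0.90, still need 2.1 mg).
Take 1 serving of peanut butter: +0.7 mg iron for $0.40 (total $1.30, still need 1.4 mg).
Take 2.8 servings of broccoli: +1.4 mg iron for $2.38 (total $3.68, still need 0.0 mg).
Greedy by cheapest-per-mg is optimal for a single linear constraint, so the minimum cost is $3.68.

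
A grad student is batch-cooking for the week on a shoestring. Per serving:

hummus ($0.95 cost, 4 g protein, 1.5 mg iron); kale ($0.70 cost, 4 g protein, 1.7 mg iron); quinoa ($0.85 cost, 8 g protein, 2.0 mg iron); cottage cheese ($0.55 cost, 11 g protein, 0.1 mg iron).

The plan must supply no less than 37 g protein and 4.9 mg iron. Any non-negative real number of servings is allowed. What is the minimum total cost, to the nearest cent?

$2.92

A basic optimal solution has at most two foods positive. Try each food alone and each pair with both targets met exactly.
hummus only: max(37/4, 4.9/1.5) = 9.25 servings → $8.79.
kale only: max(37/4, 4.9/1.7) = 9.25 servings → $6.47.
quinoa only: max(37/8, 4.9/2.0) = 4.625 servings → $3.93.
cottage cheese only: max(37/11, 4.9/0.1) = 49 servings → $26.95.
hummus + kale with both targets exact would need a negative amount; discard.
hummus + quinoa: intersection lies outside the first quadrant.
hummus + cottage cheese with both tight: 3.118 servings and 2.23 servings → $4.19.
kale + quinoa: the both-tight solution has a negative serving — not a feasible corner.
kale + cottage cheese with both tight: 2.743 servings and 2.366 servings → $3.22.
quinoa + cottage cheese with both tight: 2.368 servings and 1.642 servings → $2.92.
Cheapest feasible corner: $2.92.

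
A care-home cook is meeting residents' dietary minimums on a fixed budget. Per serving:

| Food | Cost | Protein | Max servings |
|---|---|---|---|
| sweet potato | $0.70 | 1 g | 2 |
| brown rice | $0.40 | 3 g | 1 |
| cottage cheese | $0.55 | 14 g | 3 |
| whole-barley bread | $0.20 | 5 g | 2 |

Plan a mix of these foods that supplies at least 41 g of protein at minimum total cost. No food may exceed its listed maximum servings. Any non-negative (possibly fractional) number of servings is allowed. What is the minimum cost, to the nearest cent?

Cost per g of protein: cottage cheese $0.0393, whole-barley bread $0.0400, brown rice $0.1333, sweet potato $0.7000.
Take 2.929 servings of cottage cheese: +41.0 g protein for $1.61 (total $1.61, still need 0.0 g).
Greedy by cheapest-per-g is optimal for a single linear constraint, so the minimum cost is $1.61.

$1.61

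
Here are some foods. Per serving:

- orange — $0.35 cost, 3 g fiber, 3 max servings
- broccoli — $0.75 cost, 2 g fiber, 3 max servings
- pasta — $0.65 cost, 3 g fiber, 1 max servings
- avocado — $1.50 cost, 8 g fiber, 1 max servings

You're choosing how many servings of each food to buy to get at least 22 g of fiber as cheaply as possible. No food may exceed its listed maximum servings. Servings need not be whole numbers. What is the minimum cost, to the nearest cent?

Cost per g of fiber: orange $0.1167, avocado $0.1875, pasta $0.2167, broccoli $0.3750.
Take 3 servings of orange: +9.0 g fiber for $1.05 (total $1.05, still need 13.0 g).
Take 1 serving of avocado: +8.0 g fiber for $1.50 (total $2.55, still need 5.0 g).
Take 1 serving of pasta: +3.0 g fiber for $0.65 (total $3.20, still need 2.0 g).
Take 1 serving of broccoli: +2.0 g fiber for $0.75 (total $3.95, still need 0.0 g).
Greedy by cheapest-per-g is optimal for a single linear constraint, so the minimum cost is $3.95.

$3.95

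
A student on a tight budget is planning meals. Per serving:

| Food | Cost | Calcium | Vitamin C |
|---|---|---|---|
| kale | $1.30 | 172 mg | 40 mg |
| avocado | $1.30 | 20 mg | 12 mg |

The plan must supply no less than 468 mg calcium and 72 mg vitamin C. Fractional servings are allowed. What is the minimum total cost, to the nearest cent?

$3.54

kale only: max(468/172, 72/40) = 2.721 servings → $3.54.
avocado only: max(468/20, 72/12) = 23.4 servings → $30.42.
kale + avocado: the both-tight solution has a negative serving — not a feasible corner.
The minimum over all feasible corners is $3.54.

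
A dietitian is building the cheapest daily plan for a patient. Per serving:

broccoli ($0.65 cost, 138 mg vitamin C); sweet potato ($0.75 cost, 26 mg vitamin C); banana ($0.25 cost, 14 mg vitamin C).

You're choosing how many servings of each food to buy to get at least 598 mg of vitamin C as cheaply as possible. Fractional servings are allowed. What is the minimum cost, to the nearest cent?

$2.82

Cost per mg of vitamin C: broccoli $0.0047, banana $0.0179, sweet potato $0.0288.
With no serving limits, use only broccoli: 598 mg / 138 mg = 4.333 servings × $0.65 = $2.82.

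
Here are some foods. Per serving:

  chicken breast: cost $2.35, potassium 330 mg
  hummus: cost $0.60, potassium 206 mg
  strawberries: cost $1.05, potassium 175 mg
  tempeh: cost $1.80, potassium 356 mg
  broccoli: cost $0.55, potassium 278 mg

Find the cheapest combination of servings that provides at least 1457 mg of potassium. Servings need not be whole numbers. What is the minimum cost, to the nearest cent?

$2.88

Cost per mg of potassium: broccoli $0.0020, hummus $0.0029, tempeh $0.0051, strawberries $0.0060, chicken breast $0.0071.
With no serving limits, use only broccoli: 1457 mg / 278 mg = 5.241 servings × $0.55 = $2.88.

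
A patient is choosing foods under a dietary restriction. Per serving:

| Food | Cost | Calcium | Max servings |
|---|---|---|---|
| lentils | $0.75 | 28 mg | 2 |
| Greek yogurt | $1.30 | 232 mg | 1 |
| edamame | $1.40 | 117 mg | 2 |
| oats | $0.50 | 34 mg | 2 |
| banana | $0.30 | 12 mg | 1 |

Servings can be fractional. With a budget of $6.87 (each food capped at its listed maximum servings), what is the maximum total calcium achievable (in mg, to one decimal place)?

Calcium per dollar: Greek yogurt 178.5, edamame 83.57, oats 68, banana 40, lentils 37.33.
Take 1 serving of Greek yogurt: spends $1.30, +232.0 mg calcium (running total 232.0 mg).
Take 2 servings of edamame: spends $2.80, +234.0 mg calcium (running total 466.0 mg).
Take 2 servings of oats: spends $1.00, +68.0 mg calcium (running total 534.0 mg).
Take 1 serving of banana: spends $0.30, +12.0 mg calcium (running total 546.0 mg).
Take 1.96 servings of lentils: spends $1.47, +54.9 mg calcium (running total 600.9 mg).
Filling greedily by calcium-per-dollar is optimal for one linear limit, giving 600.9 mg.

600.9 mg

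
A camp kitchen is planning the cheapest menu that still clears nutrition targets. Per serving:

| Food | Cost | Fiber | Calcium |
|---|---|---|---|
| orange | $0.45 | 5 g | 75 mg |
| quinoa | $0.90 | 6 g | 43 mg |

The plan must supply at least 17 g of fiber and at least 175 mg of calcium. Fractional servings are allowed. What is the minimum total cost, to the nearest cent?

A basic optimal solution has at most two foods positive. Try each food alone and each pair with both targets met exactly.
orange only: max(17/5, 175/75) = 3.4 servings → $1.53.
quinoa only: max(17/6, 175/43) = 4.07 servings → $3.66.
orange + quinoa with both tight: 1.357 servings and 1.702 servings → $2.14.
The minimum over all feasible corners is $1.53.

$1.53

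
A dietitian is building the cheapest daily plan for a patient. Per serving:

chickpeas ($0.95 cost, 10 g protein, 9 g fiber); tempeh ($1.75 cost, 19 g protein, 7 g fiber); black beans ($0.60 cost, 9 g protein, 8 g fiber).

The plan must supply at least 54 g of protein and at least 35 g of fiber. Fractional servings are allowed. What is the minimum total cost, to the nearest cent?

$3.60

Minimising a linear cost over {protein ≥ 54, fiber ≥ 35, servings ≥ 0} — the optimum is at a vertex, using one or two foods.
chickpeas only: max(54/10, 35/9) = 5.4 servings → $5.13.
tempeh only: max(54/19, 35/7) = 5 servings → $8.75.
black beans only: max(54/9, 35/8) = 6 servings → $3.60.
chickpeas + tempeh with both tight: 2.842 servings and 1.347 servings → $5.06.
chickpeas + black beans: the both-tight solution has a negative serving — not a feasible corner.
tempeh + black beans with both tight: 1.315 servings and 3.225 servings → $4.24.
Cheapest feasible corner: $3.60.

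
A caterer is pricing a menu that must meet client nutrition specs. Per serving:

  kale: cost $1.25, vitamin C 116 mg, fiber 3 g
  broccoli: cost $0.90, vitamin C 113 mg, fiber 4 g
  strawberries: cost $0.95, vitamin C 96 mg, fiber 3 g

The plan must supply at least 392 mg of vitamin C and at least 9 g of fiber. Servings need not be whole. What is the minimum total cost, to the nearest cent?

A basic optimal solution has at most two foods positive. Try each food alone and each pair with both targets met exactly.
kale only: max(392/116, 9/3) = 3.379 servings → $4.22.
broccoli only: max(392/113, 9/4) = 3.469 servings → $3.12.
strawberries only: max(392/96, 9/3) = 4.083 servings → $3.88.
kale + broccoli: the both-tight solution has a negative serving — not a feasible corner.
kale + strawberries with both targets exact would need a negative amount; discard.
broccoli + strawberries: intersection lies outside the first quadrant.
So the least-cost plan costs $3.12.

$3.12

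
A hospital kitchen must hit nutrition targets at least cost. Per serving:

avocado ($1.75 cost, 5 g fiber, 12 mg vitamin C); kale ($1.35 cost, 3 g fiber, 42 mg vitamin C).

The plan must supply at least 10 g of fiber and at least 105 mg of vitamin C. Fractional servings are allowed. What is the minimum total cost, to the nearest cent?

Compare the cost at each extreme point of the feasible region.
avocado only: max(10/5, 105/12) = 8.75 servings → $15.31.
kale only: max(10/3, 105/42) = 3.333 servings → $4.50.
avocado + kale with both tight: 0.6034 servings and 2.328 servings → $4.20.
So the least-cost plan costs $4.20.

$4.20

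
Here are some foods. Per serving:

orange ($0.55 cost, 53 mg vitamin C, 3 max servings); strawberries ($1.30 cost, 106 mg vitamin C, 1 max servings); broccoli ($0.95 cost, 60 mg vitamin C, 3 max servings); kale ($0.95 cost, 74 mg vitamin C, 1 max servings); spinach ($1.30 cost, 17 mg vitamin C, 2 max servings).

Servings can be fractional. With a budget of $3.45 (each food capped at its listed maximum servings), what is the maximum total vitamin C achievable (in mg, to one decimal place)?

303.9 mg

Vitamin C per dollar: orange 96.36, strawberries 81.54, kale 77.89, broccoli 63.16, spinach 13.08.
Take 3 servings of orange: spends $1.65, +159.0 mg vitamin C (running total 159.0 mg).
Take 1 serving of strawberries: spends $1.30, +106.0 mg vitamin C (running total 265.0 mg).
Take 0.5263 servings of kale: spends $0.50, +38.9 mg vitamin C (running total 303.9 mg).
Filling greedily by vitamin C-per-dollar is optimal for one linear limit, giving 303.9 mg.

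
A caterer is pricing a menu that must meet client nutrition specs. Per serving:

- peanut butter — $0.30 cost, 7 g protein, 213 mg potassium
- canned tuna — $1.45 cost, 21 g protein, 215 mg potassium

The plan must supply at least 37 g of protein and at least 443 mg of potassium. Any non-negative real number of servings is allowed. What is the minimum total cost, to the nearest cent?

Two binding constraints pin down two serving amounts, so the optimal mix uses at most two foods. The candidates are each food alone (scaled to the tighter of protein/potassium) and each pair with both constraints tight.
peanut butter only: max(37/7, 443/213) = 5.286 servings → $1.59.
canned tuna only: max(37/21, 443/215) = 2.06 servings → $2.99.
peanut butter + canned tuna with both tight: 0.4542 servings and 1.611 servings → $2.47.
Cheapest feasible corner: $1.59.

$1.59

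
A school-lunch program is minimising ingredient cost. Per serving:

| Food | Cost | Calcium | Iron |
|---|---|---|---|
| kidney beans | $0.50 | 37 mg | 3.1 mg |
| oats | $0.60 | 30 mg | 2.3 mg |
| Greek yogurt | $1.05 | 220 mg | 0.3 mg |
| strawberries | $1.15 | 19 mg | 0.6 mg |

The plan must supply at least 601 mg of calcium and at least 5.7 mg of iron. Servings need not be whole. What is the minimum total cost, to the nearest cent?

$3.39

An LP optimum is at a vertex; with two nutrient constraints at most two foods are used. Check each candidate.
kidney beans only: max(601/37, 5.7/3.1) = 16.24 servings → $8.12.
oats only: max(601/30, 5.7/2.3) = 20.03 servings → $12.02.
Greek yogurt only: max(601/220, 5.7/0.3) = 19 servings → $19.95.
strawberries only: max(601/19, 5.7/0.6) = 31.63 servings → $36.38.
kidney beans + oats with both targets exact would need a negative amount; discard.
kidney beans + Greek yogurt with both tight: 1.6 servings and 2.463 servings → $3.39.
kidney beans + strawberries: the both-tight solution has a negative serving — not a feasible corner.
oats + Greek yogurt with both tight: 2.16 servings and 2.437 servings → $3.86.
oats + strawberries: intersection lies outside the first quadrant.
Greek yogurt + strawberries with both tight: 1.998 servings and 8.501 servings → $11.87.
Cheapest feasible corner: $3.39.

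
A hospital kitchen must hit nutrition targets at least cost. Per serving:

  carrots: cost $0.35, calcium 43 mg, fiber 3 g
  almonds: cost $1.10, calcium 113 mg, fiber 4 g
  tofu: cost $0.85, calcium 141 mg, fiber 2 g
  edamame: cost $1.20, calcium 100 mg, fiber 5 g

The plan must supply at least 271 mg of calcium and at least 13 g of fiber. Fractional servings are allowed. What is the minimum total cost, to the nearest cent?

$1.98

At the optimum either one food covers both requirements or two foods hit both targets exactly; no other combination can be cheaper.
carrots only: max(271/43, 13/3) = 6.302 servings → $2.21.
almonds only: max(271/113, 13/4) = 3.25 servings → $3.58.
tofu only: max(271/141, 13/2) = 6.5 servings → $5.53.
edamame only: max(271/100, 13/5) = 2.71 servings → $3.25.
carrots + almonds with both tight: 2.305 servings and 1.521 servings → $2.48.
carrots + tofu with both tight: 3.831 servings and 0.7537 servings → $1.98.
carrots + edamame: intersection lies outside the first quadrant.
almonds + tofu with both targets exact would need a negative amount; discard.
almonds + edamame with both tight: 0.3333 servings and 2.333 servings → $3.17.
tofu + edamame with both tight: 0.1089 servings and 2.556 servings → $3.16.
So the least-cost plan costs $1.98.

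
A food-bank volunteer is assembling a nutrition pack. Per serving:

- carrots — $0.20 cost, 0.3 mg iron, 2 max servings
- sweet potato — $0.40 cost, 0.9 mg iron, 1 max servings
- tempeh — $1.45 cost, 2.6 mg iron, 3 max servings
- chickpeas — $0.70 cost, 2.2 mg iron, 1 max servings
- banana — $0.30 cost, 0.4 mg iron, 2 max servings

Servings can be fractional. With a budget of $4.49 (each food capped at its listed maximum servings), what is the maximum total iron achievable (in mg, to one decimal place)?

Iron per dollar: chickpeas 3.143, sweet potato 2.25, tempeh 1.793, carrots 1.5, banana 1.333.
Take 1 serving of chickpeas: spends $0.70, +2.2 mg iron (running total 2.2 mg).
Take 1 serving of sweet potato: spends $0.40, +0.9 mg iron (running total 3.1 mg).
Take 2.338 servings of tempeh: spends $3.39, +6.1 mg iron (running total 9.2 mg).
Greedy by best ratio exhausts the cost allowance optimally: 9.2 mg.

9.2 mg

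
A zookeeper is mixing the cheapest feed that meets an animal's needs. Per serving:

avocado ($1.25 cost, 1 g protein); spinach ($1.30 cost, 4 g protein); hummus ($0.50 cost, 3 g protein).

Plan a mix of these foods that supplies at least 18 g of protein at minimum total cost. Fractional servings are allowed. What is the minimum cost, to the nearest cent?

$3.00

Cost per g of protein: hummus $0.1667, spinach $0.3250, avocado $1.2500.
With no serving limits, use only hummus: 18 g / 3 g = 6 servings × $0.50 = $3.00.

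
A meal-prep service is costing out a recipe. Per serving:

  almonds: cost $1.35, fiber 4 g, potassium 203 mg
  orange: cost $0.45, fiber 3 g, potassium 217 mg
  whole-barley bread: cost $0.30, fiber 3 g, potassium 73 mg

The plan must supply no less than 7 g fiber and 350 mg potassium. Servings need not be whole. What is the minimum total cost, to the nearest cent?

$0.89

This is a tiny linear program; its minimum lies at a vertex of the feasible set. List the vertices and price them.
almonds only: max(7/4, 350/203) = 1.75 servings → $2.36.
orange only: max(7/3, 350/217) = 2.333 servings → $1.05.
whole-barley bread only: max(7/3, 350/73) = 4.795 servings → $1.44.
almonds + orange: intersection lies outside the first quadrant.
almonds + whole-barley bread with both tight: 1.7 servings and 0.06625 servings → $2.32.
orange + whole-barley bread with both tight: 1.248 servings and 1.086 servings → $0.89.
Cheapest feasible corner: $0.89.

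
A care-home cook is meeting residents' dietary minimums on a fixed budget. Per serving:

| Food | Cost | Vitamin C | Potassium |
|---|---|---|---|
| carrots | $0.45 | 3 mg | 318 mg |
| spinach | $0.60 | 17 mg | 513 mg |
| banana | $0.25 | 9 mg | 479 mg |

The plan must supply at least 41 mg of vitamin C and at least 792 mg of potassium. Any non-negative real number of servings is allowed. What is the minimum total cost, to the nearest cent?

The cheapest plan sits at a corner of the feasible region — with two constraints it uses at most two foods.
carrots only: max(41/3, 792/318) = 13.67 servings → $6.15.
spinach only: max(41/17, 792/513) = 2.412 servings → $1.45.
banana only: max(41/9, 792/479) = 4.556 servings → $1.14.
carrots + spinach with both targets exact would need a negative amount; discard.
carrots + banana: the both-tight solution has a negative serving — not a feasible corner.
spinach + banana: intersection lies outside the first quadrant.
Cheapest feasible corner: $1.14.

$1.14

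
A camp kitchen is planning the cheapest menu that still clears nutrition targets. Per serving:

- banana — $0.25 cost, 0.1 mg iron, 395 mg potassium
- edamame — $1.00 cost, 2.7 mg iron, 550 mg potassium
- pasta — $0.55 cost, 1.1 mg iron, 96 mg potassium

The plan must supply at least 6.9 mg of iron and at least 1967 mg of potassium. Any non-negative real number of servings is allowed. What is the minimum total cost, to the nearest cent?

$2.87

For a min-cost LP with two ≥-constraints, a basic feasible solution has at most two positive variables.
banana only: max(6.9/0.1, 1967/395) = 69 servings → $17.25.
edamame only: max(6.9/2.7, 1967/550) = 3.576 servings → $3.58.
pasta only: max(6.9/1.1, 1967/96) = 20.49 servings → $11.27.
banana + edamame with both tight: 1.499 servings and 2.5 servings → $2.87.
banana + pasta with both tight: 3.533 servings and 5.952 servings → $4.16.
edamame + pasta: intersection lies outside the first quadrant.
The minimum over all feasible corners is $2.87.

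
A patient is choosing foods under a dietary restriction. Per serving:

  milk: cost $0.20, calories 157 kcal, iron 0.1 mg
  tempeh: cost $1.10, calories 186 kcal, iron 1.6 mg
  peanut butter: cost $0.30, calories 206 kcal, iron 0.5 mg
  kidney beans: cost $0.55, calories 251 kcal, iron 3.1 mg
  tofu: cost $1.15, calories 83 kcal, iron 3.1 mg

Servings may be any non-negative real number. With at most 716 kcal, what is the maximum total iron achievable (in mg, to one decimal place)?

Iron per kcal: tofu 0.03735, kidney beans 0.01235, tempeh 0.008602, peanut butter 0.002427, milk 0.0006369.
With no serving limits, spend the whole calories allowance on tofu: 716 kcal / 83 kcal × 3.1 mg = 26.7 mg.

26.7 mg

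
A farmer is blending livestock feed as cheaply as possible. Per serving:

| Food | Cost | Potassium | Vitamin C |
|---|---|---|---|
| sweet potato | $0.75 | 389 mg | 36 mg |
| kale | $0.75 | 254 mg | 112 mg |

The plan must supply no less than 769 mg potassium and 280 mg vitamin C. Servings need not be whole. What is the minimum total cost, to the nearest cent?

$2.10

sweet potato only: max(769/389, 280/36) = 7.778 servings → $5.83.
kale only: max(769/254, 280/112) = 3.028 servings → $2.27.
sweet potato + kale with both tight: 0.436 servings and 2.36 servings → $2.10.
So the least-cost plan costs $2.10.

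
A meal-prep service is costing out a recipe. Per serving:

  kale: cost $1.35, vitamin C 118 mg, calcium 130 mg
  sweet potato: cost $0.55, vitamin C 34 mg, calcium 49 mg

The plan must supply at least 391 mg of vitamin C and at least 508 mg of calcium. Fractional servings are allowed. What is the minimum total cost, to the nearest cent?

kale only: max(391/118, 508/130) = 3.908 servings → $5.28.
sweet potato only: max(391/34, 508/49) = 11.5 servings → $6.33.
kale + sweet potato with both tight: 1.385 servings and 6.692 servings → $5.55.
Cheapest feasible corner: $5.28.

$5.28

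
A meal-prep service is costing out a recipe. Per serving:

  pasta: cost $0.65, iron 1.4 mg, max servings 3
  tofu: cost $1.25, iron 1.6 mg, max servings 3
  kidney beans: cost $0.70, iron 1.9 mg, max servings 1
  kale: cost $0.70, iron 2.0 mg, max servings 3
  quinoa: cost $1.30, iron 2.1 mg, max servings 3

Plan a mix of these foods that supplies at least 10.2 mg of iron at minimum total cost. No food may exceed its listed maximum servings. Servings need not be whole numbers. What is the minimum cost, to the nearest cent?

Cost per mg of iron: kale $0.3500, kidney beans $0.3684, pasta $0.4643, quinoa $0.6190, tofu $0.7812.
Take 3 servings of kale: +6.0 mg iron for $2.10 (total $2.10, still need 4.2 mg).
Take 1 serving of kidney beans: +1.9 mg iron for $0.70 (total $2.80, still need 2.3 mg).
Take 1.643 servings of pasta: +2.3 mg iron for $1.07 (total $3.87, still need 0.0 mg).
Filling from the cheapest source first is optimal under one linear minimum: $3.87.

$3.87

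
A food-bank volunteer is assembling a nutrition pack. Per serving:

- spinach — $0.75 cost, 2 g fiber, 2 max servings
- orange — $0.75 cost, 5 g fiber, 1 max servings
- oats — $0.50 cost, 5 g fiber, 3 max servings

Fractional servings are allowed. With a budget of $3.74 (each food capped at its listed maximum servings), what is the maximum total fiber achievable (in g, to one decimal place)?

24.0 g

Fiber per dollar: oats 10, orange 6.667, spinach 2.667.
Take 3 servings of oats: spends $1.50, +15.0 g fiber (running total 15.0 g).
Take 1 serving of orange: spends $0.75, +5.0 g fiber (running total 20.0 g).
Take 1.987 servings of spinach: spends $1.49, +4.0 g fiber (running total 24.0 g).
Greedy by best ratio exhausts the cost allowance optimally: 24.0 g.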